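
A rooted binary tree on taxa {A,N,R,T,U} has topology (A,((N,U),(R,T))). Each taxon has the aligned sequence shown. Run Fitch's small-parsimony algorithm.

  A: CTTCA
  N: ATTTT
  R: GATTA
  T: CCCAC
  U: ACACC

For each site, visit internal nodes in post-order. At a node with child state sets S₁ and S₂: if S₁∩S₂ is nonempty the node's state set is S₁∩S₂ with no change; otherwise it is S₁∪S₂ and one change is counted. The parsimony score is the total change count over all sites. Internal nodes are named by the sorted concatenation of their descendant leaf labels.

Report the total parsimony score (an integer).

13

NU@0: {A} ∩ {A} = {A} (intersection, +0)
RT@0: {G} ∪ {C} = {C,G} (union, +1)
NRTU@0: {A} ∪ {C,G} = {A,C,G} (union, +1)
ANRTU@0: {C} ∩ {A,C,G} = {C} (intersection, +0)
NU@1: {T} ∪ {C} = {C,T} (union, +1)
RT@1: {A} ∪ {C} = {A,C} (union, +1)
NRTU@1: {C,T} ∩ {A,C} = {C} (intersection, +0)
ANRTU@1: {T} ∪ {C} = {C,T} (union, +1)
NU@2: {T} ∪ {A} = {A,T} (union, +1)
RT@2: {T} ∪ {C} = {C,T} (union, +1)
NRTU@2: {A,T} ∩ {C,T} = {T} (intersection, +0)
ANRTU@2: {T} ∩ {T} = {T} (intersection, +0)
NU@3: {T} ∪ {C} = {C,T} (union, +1)
RT@3: {T} ∪ {A} = {A,T} (union, +1)
NRTU@3: {C,T} ∩ {A,T} = {T} (intersection, +0)
ANRTU@3: {C} ∪ {T} = {C,T} (union, +1)
NU@4: {T} ∪ {C} = {C,T} (union, +1)
RT@4: {A} ∪ {C} = {A,C} (union, +1)
NRTU@4: {C,T} ∩ {A,C} = {C} (intersection, +0)
ANRTU@4: {A} ∪ {C} = {A,C} (union, +1)
per-site changes: [2, 3, 2, 3, 3]; total = 13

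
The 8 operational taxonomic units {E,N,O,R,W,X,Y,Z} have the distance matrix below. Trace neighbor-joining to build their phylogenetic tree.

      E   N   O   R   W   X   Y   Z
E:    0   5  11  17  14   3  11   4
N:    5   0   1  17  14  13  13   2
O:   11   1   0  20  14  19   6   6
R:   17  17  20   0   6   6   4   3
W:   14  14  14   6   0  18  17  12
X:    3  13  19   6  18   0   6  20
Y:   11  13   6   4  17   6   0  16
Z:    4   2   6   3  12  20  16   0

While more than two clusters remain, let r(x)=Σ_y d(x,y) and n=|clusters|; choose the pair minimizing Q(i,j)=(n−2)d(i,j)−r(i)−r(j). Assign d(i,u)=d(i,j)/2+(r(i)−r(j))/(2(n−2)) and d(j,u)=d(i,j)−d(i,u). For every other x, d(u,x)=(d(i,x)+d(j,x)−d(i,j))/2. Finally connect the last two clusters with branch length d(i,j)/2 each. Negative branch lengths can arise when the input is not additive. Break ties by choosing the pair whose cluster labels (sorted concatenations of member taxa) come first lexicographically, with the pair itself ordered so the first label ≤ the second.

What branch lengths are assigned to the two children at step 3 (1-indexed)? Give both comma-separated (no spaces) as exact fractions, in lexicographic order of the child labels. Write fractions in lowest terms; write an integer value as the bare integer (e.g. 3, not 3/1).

step 1: merge (N,O) at d=1, Q=-136; branch lengths N→-1/2, O→3/2; new cluster NO
  updated: d(E,NO)=15/2, d(NO,R)=18, d(NO,W)=27/2, d(NO,X)=31/2, d(NO,Y)=9, d(NO,Z)=7/2
step 2: merge (E,X) at d=3, Q=-110; branch lengths E→3/10, X→27/10; new cluster EX
  updated: d(EX,NO)=10, d(EX,R)=10, d(EX,W)=29/2, d(EX,Y)=7, d(EX,Z)=21/2
step 3: merge (NO,Z) at d=7/2, Q=-85; branch lengths NO→23/8, Z→5/8; new cluster NOZ
  updated: d(EX,NOZ)=17/2, d(NOZ,R)=35/4, d(NOZ,W)=11, d(NOZ,Y)=43/4
step 4: merge (R,W) at d=6, Q=-237/4; branch lengths R→-7/24, W→151/24; new cluster RW
  updated: d(EX,RW)=37/4, d(NOZ,RW)=55/8, d(RW,Y)=15/2
step 5: merge (EX,Y) at d=7, Q=-36; branch lengths EX→27/8, Y→29/8; new cluster EXY
  updated: d(EXY,NOZ)=49/8, d(EXY,RW)=39/8
step 6: merge (EXY,NOZ) at d=49/8, Q=-143/8; branch lengths EXY→33/16, NOZ→65/16; new cluster ENOXYZ
  updated: d(ENOXYZ,RW)=45/16
step 7: merge (ENOXYZ,RW) at d=45/16; branch lengths ENOXYZ→45/32, RW→45/32; new cluster ENORWXYZ
final tree: ((((E:3/10,X:27/10):27/8,Y:29/8):33/16,((N:-1/2,O:3/2):23/8,Z:5/8):65/16):45/32,(R:-7/24,W:151/24):45/32)
total length: 471/16

23/8,5/8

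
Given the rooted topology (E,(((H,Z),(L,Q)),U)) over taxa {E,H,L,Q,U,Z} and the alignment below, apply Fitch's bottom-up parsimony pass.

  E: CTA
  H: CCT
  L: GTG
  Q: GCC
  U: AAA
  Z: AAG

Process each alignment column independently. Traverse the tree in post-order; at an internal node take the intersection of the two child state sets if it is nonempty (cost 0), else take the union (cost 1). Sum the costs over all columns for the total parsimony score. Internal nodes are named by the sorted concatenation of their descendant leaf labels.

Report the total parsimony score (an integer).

[col 0] HZ: children H:{C}, Z:{A} ∪→ {A,C}; cost 1
[col 0] LQ: children L:{G}, Q:{G} ∩→ {G}; cost 0
[col 0] HLQZ: children HZ:{A,C}, LQ:{G} ∪→ {A,C,G}; cost 1
[col 0] HLQUZ: children HLQZ:{A,C,G}, U:{A} ∩→ {A}; cost 0
[col 0] EHLQUZ: children E:{C}, HLQUZ:{A} ∪→ {A,C}; cost 1
[col 1] HZ: children H:{C}, Z:{A} ∪→ {A,C}; cost 1
[col 1] LQ: children L:{T}, Q:{C} ∪→ {C,T}; cost 1
[col 1] HLQZ: children HZ:{A,C}, LQ:{C,T} ∩→ {C}; cost 0
[col 1] HLQUZ: children HLQZ:{C}, U:{A} ∪→ {A,C}; cost 1
[col 1] EHLQUZ: children E:{T}, HLQUZ:{A,C} ∪→ {A,C,T}; cost 1
[col 2] HZ: children H:{T}, Z:{G} ∪→ {G,T}; cost 1
[col 2] LQ: children L:{G}, Q:{C} ∪→ {C,G}; cost 1
[col 2] HLQZ: children HZ:{G,T}, LQ:{C,G} ∩→ {G}; cost 0
[col 2] HLQUZ: children HLQZ:{G}, U:{A} ∪→ {A,G}; cost 1
[col 2] EHLQUZ: children E:{A}, HLQUZ:{A,G} ∩→ {A}; cost 0
per-site changes: [3, 4, 3]; total = 10

10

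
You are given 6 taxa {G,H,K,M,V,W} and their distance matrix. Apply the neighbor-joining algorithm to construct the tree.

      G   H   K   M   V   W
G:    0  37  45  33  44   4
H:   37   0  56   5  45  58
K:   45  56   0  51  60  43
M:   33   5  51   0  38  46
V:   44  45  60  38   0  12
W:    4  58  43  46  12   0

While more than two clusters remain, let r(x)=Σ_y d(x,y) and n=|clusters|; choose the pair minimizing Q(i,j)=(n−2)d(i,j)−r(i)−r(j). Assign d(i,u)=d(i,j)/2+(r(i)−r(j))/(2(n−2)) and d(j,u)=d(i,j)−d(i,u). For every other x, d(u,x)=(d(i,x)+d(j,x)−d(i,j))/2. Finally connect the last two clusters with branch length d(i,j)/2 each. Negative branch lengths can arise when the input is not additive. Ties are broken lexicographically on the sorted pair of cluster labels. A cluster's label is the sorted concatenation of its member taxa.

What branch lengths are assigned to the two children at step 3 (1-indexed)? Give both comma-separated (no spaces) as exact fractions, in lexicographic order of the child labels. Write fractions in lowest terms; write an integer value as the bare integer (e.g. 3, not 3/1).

step 1: merge (H,M) at d=5, Q=-354; branch lengths H→6, M→-1; new cluster HM
  updated: d(G,HM)=65/2, d(HM,K)=51, d(HM,V)=39, d(HM,W)=99/2
step 2: merge (V,W) at d=12, Q=-455/2; branch lengths V→55/4, W→-7/4; new cluster VW
  updated: d(G,VW)=18, d(HM,VW)=153/4, d(K,VW)=91/2
step 3: merge (G,VW) at d=18, Q=-645/4; branch lengths G→119/16, VW→169/16; new cluster GVW
  updated: d(GVW,HM)=211/8, d(GVW,K)=145/4
step 4: merge (GVW,HM) at d=211/8, Q=-909/8; branch lengths GVW→93/16, HM→329/16; new cluster GHMVW
  updated: d(GHMVW,K)=487/16
step 5: merge (GHMVW,K) at d=487/16; branch lengths GHMVW→487/32, K→487/32; new cluster GHKMVW
final tree: (((G:119/16,(V:55/4,W:-7/4):169/16):93/16,(H:6,M:-1):329/16):487/32,K:487/32)
total length: 1469/16

119/16,169/16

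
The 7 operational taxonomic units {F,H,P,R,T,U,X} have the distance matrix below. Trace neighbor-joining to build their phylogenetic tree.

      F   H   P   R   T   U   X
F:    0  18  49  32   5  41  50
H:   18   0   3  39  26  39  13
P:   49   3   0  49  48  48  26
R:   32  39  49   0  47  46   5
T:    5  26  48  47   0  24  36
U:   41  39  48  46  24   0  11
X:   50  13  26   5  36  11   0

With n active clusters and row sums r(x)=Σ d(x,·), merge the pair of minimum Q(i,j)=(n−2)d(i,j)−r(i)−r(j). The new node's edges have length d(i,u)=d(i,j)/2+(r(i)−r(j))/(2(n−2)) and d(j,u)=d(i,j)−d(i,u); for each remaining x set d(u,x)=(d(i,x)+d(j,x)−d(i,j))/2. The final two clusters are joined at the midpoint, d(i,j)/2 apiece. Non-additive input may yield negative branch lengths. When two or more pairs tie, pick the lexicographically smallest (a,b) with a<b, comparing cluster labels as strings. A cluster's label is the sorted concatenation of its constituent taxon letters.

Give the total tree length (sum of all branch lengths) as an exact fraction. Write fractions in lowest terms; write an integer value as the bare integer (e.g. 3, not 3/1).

605/8

1. join F+T (d=5, Q=-356) ⇒ FT; edges |F|=17/5, |T|=8/5
  updated: d(FT,H)=39/2, d(FT,P)=46, d(FT,R)=37, d(FT,U)=30, d(FT,X)=81/2
2. join H+P (d=3, Q=-547/2) ⇒ HP; edges |H|=-93/16, |P|=141/16
  updated: d(FT,HP)=125/4, d(HP,R)=85/2, d(HP,U)=42, d(HP,X)=18
3. join R+X (d=5, Q=-190) ⇒ RX; edges |R|=71/6, |X|=-41/6
  updated: d(FT,RX)=145/4, d(HP,RX)=111/4, d(RX,U)=26
4. join FT+HP (d=125/4, Q=-136) ⇒ FHPT; edges |FT|=59/4, |HP|=33/2
  updated: d(FHPT,RX)=131/8, d(FHPT,U)=163/8
5. join FHPT+RX (d=131/8, Q=-251/4) ⇒ FHPRTX; edges |FHPT|=43/8, |RX|=11
  updated: d(FHPRTX,U)=15
6. join FHPRTX+U (d=15) ⇒ FHPRTUX; edges |FHPRTX|=15/2, |U|=15/2
final tree: ((((F:17/5,T:8/5):59/4,(H:-93/16,P:141/16):33/2):43/8,(R:71/6,X:-41/6):11):15/2,U:15/2)
total length: 605/8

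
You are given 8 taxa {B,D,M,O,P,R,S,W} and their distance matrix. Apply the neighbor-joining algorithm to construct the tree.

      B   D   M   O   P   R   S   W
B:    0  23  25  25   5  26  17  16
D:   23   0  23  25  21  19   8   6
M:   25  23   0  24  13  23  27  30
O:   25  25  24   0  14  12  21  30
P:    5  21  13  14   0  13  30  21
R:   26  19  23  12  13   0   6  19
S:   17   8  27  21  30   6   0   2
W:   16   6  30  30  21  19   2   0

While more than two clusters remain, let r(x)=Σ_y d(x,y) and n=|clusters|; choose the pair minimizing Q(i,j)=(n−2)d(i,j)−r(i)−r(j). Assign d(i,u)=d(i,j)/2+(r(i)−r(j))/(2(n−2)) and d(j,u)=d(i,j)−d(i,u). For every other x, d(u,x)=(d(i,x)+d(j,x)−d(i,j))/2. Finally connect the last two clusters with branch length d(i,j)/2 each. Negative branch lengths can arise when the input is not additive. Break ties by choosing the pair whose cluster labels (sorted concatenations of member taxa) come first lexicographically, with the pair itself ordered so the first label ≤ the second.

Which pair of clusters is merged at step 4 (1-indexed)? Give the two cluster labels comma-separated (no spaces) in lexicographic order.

O,R

step 1: merge (B,P) at d=5, Q=-224; branch lengths B→25/6, P→5/6; new cluster BP
  updated: d(BP,D)=39/2, d(BP,M)=33/2, d(BP,O)=17, d(BP,R)=17, d(BP,S)=21, d(BP,W)=16
step 2: merge (S,W) at d=2, Q=-178; branch lengths S→-4/5, W→14/5; new cluster SW
  updated: d(BP,SW)=35/2, d(D,SW)=6, d(M,SW)=55/2, d(O,SW)=49/2, d(R,SW)=23/2
step 3: merge (D,SW) at d=6, Q=-311/2; branch lengths D→59/16, SW→37/16; new cluster DSW
  updated: d(BP,DSW)=31/2, d(DSW,M)=89/4, d(DSW,O)=87/4, d(DSW,R)=49/4
step 4: merge (O,R) at d=12, Q=-103; branch lengths O→31/4, R→17/4; new cluster OR
  updated: d(BP,OR)=11, d(DSW,OR)=11, d(M,OR)=35/2
step 5: merge (BP,M) at d=33/2, Q=-265/4; branch lengths BP→79/16, M→185/16; new cluster BMP
  updated: d(BMP,DSW)=85/8, d(BMP,OR)=6
step 6: merge (BMP,DSW) at d=85/8, Q=-221/8; branch lengths BMP→45/16, DSW→125/16; new cluster BDMPSW
  updated: d(BDMPSW,OR)=51/16
step 7: merge (BDMPSW,OR) at d=51/16; branch lengths BDMPSW→51/32, OR→51/32; new cluster BDMOPRSW
final tree: ((((B:25/6,P:5/6):79/16,M:185/16):45/16,(D:59/16,(S:-4/5,W:14/5):37/16):125/16):51/32,(O:31/4,R:17/4):51/32)
total length: 885/16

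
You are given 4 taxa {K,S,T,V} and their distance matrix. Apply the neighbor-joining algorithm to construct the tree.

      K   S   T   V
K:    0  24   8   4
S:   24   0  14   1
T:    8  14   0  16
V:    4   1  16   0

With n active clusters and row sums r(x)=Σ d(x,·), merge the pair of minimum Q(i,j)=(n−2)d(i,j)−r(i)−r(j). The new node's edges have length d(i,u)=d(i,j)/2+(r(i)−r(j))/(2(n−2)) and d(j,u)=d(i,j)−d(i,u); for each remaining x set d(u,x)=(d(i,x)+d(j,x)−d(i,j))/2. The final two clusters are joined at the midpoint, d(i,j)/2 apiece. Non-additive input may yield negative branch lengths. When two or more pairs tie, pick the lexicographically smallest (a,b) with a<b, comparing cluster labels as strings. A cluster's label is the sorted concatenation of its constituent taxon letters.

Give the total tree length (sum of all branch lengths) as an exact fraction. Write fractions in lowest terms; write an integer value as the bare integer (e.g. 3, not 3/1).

19

step 1: merge (K,T) at d=8, Q=-58; branch lengths K→7/2, T→9/2; new cluster KT
  updated: d(KT,S)=15, d(KT,V)=6
step 2: merge (KT,S) at d=15, Q=-22; branch lengths KT→10, S→5; new cluster KST
  updated: d(KST,V)=-4
step 3: merge (KST,V) at d=-4; branch lengths KST→-2, V→-2; new cluster KSTV
final tree: (((K:7/2,T:9/2):10,S:5):-2,V:-2)
total length: 19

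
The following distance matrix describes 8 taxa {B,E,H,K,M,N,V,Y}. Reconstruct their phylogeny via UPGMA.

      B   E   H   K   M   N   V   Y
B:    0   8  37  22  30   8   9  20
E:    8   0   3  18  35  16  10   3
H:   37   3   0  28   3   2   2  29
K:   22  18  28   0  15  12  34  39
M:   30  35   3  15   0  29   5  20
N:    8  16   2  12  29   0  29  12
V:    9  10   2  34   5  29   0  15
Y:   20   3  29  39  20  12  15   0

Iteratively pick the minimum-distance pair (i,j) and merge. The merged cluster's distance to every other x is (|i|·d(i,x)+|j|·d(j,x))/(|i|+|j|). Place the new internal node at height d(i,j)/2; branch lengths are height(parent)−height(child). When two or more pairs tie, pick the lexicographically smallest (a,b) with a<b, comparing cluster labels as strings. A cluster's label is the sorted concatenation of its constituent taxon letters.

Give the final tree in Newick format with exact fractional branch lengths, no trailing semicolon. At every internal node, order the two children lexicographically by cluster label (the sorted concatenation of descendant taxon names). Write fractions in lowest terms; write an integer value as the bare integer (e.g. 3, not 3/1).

step 1: merge (H,N) at d=2; branch lengths H→1, N→1; new cluster HN
  updated: d(B,HN)=45/2, d(E,HN)=19/2, d(HN,K)=20, d(HN,M)=16, d(HN,V)=31/2, d(HN,Y)=41/2
step 2: merge (E,Y) at d=3; branch lengths E→3/2, Y→3/2; new cluster EY
  updated: d(B,EY)=14, d(EY,HN)=15, d(EY,K)=57/2, d(EY,M)=55/2, d(EY,V)=25/2
step 3: merge (M,V) at d=5; branch lengths M→5/2, V→5/2; new cluster MV
  updated: d(B,MV)=39/2, d(EY,MV)=20, d(HN,MV)=63/4, d(K,MV)=49/2
step 4: merge (B,EY) at d=14; branch lengths B→7, EY→11/2; new cluster BEY
  updated: d(BEY,HN)=35/2, d(BEY,K)=79/3, d(BEY,MV)=119/6
step 5: merge (HN,MV) at d=63/4; branch lengths HN→55/8, MV→43/8; new cluster HMNV
  updated: d(BEY,HMNV)=56/3, d(HMNV,K)=89/4
step 6: merge (BEY,HMNV) at d=56/3; branch lengths BEY→7/3, HMNV→35/24; new cluster BEHMNVY
  updated: d(BEHMNVY,K)=24
step 7: merge (BEHMNVY,K) at d=24; branch lengths BEHMNVY→8/3, K→12; new cluster BEHKMNVY
final tree: (((B:7,(E:3/2,Y:3/2):11/2):7/3,((H:1,N:1):55/8,(M:5/2,V:5/2):43/8):35/24):8/3,K:12)
total length: 1277/24

(((B:7,(E:3/2,Y:3/2):11/2):7/3,((H:1,N:1):55/8,(M:5/2,V:5/2):43/8):35/24):8/3,K:12)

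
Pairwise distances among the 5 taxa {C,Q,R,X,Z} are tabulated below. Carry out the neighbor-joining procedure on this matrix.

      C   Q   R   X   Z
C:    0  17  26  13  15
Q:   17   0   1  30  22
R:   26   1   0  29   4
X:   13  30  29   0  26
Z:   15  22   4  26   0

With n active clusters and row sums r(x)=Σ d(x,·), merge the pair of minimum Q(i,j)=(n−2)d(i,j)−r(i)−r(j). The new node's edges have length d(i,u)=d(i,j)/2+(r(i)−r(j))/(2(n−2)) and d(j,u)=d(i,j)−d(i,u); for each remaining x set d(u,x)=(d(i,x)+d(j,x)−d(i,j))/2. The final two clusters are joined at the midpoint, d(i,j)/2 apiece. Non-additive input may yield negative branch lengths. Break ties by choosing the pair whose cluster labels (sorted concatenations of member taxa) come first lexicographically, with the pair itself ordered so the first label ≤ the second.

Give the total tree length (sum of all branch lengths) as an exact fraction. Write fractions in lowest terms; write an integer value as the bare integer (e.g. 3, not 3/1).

73/2

step 1: merge (C,X) at d=13, Q=-130; branch lengths C→2, X→11; new cluster CX
  updated: d(CX,Q)=17, d(CX,R)=21, d(CX,Z)=14
step 2: merge (CX,Z) at d=14, Q=-64; branch lengths CX→10, Z→4; new cluster CXZ
  updated: d(CXZ,Q)=25/2, d(CXZ,R)=11/2
step 3: merge (CXZ,Q) at d=25/2, Q=-19; branch lengths CXZ→17/2, Q→4; new cluster CQXZ
  updated: d(CQXZ,R)=-3
step 4: merge (CQXZ,R) at d=-3; branch lengths CQXZ→-3/2, R→-3/2; new cluster CQRXZ
final tree: ((((C:2,X:11):10,Z:4):17/2,Q:4):-3/2,R:-3/2)
total length: 73/2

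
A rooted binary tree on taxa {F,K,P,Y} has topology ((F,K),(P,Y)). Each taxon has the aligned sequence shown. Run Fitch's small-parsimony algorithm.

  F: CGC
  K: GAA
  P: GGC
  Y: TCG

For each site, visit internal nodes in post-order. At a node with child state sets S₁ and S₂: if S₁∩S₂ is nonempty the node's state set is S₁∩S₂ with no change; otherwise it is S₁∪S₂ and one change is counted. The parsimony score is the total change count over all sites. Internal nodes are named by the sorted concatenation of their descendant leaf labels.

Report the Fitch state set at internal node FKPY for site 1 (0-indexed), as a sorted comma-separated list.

G

site 0, node FK: F={C} ∪ K={G} → {C,G} (+1)
site 0, node PY: P={G} ∪ Y={T} → {G,T} (+1)
site 0, node FKPY: FK={C,G} ∩ PY={G,T} → {G} (+0)
site 1, node FK: F={G} ∪ K={A} → {A,G} (+1)
site 1, node PY: P={G} ∪ Y={C} → {C,G} (+1)
site 1, node FKPY: FK={A,G} ∩ PY={C,G} → {G} (+0)
site 2, node FK: F={C} ∪ K={A} → {A,C} (+1)
site 2, node PY: P={C} ∪ Y={G} → {C,G} (+1)
site 2, node FKPY: FK={A,C} ∩ PY={C,G} → {C} (+0)
per-site changes: [2, 2, 2]; total = 6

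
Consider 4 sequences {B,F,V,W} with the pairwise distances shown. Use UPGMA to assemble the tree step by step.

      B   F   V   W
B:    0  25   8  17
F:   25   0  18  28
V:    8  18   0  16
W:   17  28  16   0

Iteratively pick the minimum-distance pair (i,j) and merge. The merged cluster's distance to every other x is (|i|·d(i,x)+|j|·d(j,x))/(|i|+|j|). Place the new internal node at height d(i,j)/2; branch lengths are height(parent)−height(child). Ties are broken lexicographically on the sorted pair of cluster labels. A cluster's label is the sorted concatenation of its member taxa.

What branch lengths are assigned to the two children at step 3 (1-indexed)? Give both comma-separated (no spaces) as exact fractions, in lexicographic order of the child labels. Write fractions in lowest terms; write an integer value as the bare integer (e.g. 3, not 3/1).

43/12,71/6

step 1: merge (B,V) at d=8; branch lengths B→4, V→4; new cluster BV
  updated: d(BV,F)=43/2, d(BV,W)=33/2
step 2: merge (BV,W) at d=33/2; branch lengths BV→17/4, W→33/4; new cluster BVW
  updated: d(BVW,F)=71/3
step 3: merge (BVW,F) at d=71/3; branch lengths BVW→43/12, F→71/6; new cluster BFVW
final tree: (((B:4,V:4):17/4,W:33/4):43/12,F:71/6)
total length: 431/12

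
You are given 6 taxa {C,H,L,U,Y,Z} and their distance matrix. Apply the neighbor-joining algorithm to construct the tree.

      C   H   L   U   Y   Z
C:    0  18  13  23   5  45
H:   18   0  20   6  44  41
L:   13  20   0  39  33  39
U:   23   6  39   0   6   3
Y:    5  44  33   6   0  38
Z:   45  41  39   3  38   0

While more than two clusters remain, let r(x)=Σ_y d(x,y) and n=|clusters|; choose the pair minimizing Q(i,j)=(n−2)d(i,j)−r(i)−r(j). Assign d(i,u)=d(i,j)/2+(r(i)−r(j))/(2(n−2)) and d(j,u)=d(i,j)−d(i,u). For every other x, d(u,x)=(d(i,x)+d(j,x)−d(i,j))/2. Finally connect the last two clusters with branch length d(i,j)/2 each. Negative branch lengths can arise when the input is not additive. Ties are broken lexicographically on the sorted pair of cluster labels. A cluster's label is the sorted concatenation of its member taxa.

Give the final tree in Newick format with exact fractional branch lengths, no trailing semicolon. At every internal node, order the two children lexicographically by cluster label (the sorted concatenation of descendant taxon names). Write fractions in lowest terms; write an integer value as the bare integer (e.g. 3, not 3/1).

((((C:-19/6,Y:49/6):9,L:23/2):25/4,H:31/4):57/8,(U:-77/8,Z:101/8):57/8)

step 1: merge (U,Z) at d=3, Q=-231; branch lengths U→-77/8, Z→101/8; new cluster UZ
  updated: d(C,UZ)=65/2, d(H,UZ)=22, d(L,UZ)=75/2, d(UZ,Y)=41/2
step 2: merge (C,Y) at d=5, Q=-156; branch lengths C→-19/6, Y→49/6; new cluster CY
  updated: d(CY,H)=57/2, d(CY,L)=41/2, d(CY,UZ)=24
step 3: merge (CY,L) at d=41/2, Q=-110; branch lengths CY→9, L→23/2; new cluster CLY
  updated: d(CLY,H)=14, d(CLY,UZ)=41/2
step 4: merge (CLY,H) at d=14, Q=-113/2; branch lengths CLY→25/4, H→31/4; new cluster CHLY
  updated: d(CHLY,UZ)=57/4
step 5: merge (CHLY,UZ) at d=57/4; branch lengths CHLY→57/8, UZ→57/8; new cluster CHLUYZ
final tree: ((((C:-19/6,Y:49/6):9,L:23/2):25/4,H:31/4):57/8,(U:-77/8,Z:101/8):57/8)
total length: 227/4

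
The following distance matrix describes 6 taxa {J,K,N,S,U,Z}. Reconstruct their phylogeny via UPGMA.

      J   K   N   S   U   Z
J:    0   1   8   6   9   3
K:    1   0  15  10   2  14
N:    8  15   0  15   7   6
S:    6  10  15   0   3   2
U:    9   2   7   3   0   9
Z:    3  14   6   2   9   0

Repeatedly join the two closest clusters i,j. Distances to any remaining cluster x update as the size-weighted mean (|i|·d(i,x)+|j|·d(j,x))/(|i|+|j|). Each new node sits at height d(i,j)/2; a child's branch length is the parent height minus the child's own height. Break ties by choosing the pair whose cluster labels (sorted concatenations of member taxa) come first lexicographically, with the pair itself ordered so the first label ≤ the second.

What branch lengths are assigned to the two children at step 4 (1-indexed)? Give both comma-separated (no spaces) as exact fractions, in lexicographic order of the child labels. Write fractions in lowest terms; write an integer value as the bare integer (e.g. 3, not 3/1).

1,11/4

1. join J+K (d=1) ⇒ JK; edges |J|=1/2, |K|=1/2
  updated: d(JK,N)=23/2, d(JK,S)=8, d(JK,U)=11/2, d(JK,Z)=17/2
2. join S+Z (d=2) ⇒ SZ; edges |S|=1, |Z|=1
  updated: d(JK,SZ)=33/4, d(N,SZ)=21/2, d(SZ,U)=6
3. join JK+U (d=11/2) ⇒ JKU; edges |JK|=9/4, |U|=11/4
  updated: d(JKU,N)=10, d(JKU,SZ)=15/2
4. join JKU+SZ (d=15/2) ⇒ JKSUZ; edges |JKU|=1, |SZ|=11/4
  updated: d(JKSUZ,N)=51/5
5. join JKSUZ+N (d=51/5) ⇒ JKNSUZ; edges |JKSUZ|=27/20, |N|=51/10
final tree: ((((J:1/2,K:1/2):9/4,U:11/4):1,(S:1,Z:1):11/4):27/20,N:51/10)
total length: 91/5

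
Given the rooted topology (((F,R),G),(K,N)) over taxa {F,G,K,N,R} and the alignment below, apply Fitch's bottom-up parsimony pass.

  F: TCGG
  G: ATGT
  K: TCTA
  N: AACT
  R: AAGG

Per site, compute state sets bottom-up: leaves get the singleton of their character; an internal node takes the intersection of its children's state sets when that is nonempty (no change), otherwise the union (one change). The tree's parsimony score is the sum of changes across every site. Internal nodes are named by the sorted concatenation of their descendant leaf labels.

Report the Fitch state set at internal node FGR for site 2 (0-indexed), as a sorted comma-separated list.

site 0, node FR: F={T} ∪ R={A} → {A,T} (+1)
site 0, node FGR: FR={A,T} ∩ G={A} → {A} (+0)
site 0, node KN: K={T} ∪ N={A} → {A,T} (+1)
site 0, node FGKNR: FGR={A} ∩ KN={A,T} → {A} (+0)
site 1, node FR: F={C} ∪ R={A} → {A,C} (+1)
site 1, node FGR: FR={A,C} ∪ G={T} → {A,C,T} (+1)
site 1, node KN: K={C} ∪ N={A} → {A,C} (+1)
site 1, node FGKNR: FGR={A,C,T} ∩ KN={A,C} → {A,C} (+0)
site 2, node FR: F={G} ∩ R={G} → {G} (+0)
site 2, node FGR: FR={G} ∩ G={G} → {G} (+0)
site 2, node KN: K={T} ∪ N={C} → {C,T} (+1)
site 2, node FGKNR: FGR={G} ∪ KN={C,T} → {C,G,T} (+1)
site 3, node FR: F={G} ∩ R={G} → {G} (+0)
site 3, node FGR: FR={G} ∪ G={T} → {G,T} (+1)
site 3, node KN: K={A} ∪ N={T} → {A,T} (+1)
site 3, node FGKNR: FGR={G,T} ∩ KN={A,T} → {T} (+0)
per-site changes: [2, 3, 2, 2]; total = 9

G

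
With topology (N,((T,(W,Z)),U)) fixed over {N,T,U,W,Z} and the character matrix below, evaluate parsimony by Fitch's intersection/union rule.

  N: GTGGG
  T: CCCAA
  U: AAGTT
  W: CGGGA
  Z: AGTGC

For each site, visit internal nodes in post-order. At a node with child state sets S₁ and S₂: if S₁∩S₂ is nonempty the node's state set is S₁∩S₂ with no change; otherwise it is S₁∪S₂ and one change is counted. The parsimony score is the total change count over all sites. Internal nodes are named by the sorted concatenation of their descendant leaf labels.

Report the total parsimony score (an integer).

WZ@0: {C} ∪ {A} = {A,C} (union, +1)
TWZ@0: {C} ∩ {A,C} = {C} (intersection, +0)
TUWZ@0: {C} ∪ {A} = {A,C} (union, +1)
NTUWZ@0: {G} ∪ {A,C} = {A,C,G} (union, +1)
WZ@1: {G} ∩ {G} = {G} (intersection, +0)
TWZ@1: {C} ∪ {G} = {C,G} (union, +1)
TUWZ@1: {C,G} ∪ {A} = {A,C,G} (union, +1)
NTUWZ@1: {T} ∪ {A,C,G} = {A,C,G,T} (union, +1)
WZ@2: {G} ∪ {T} = {G,T} (union, +1)
TWZ@2: {C} ∪ {G,T} = {C,G,T} (union, +1)
TUWZ@2: {C,G,T} ∩ {G} = {G} (intersection, +0)
NTUWZ@2: {G} ∩ {G} = {G} (intersection, +0)
WZ@3: {G} ∩ {G} = {G} (intersection, +0)
TWZ@3: {A} ∪ {G} = {A,G} (union, +1)
TUWZ@3: {A,G} ∪ {T} = {A,G,T} (union, +1)
NTUWZ@3: {G} ∩ {A,G,T} = {G} (intersection, +0)
WZ@4: {A} ∪ {C} = {A,C} (union, +1)
TWZ@4: {A} ∩ {A,C} = {A} (intersection, +0)
TUWZ@4: {A} ∪ {T} = {A,T} (union, +1)
NTUWZ@4: {G} ∪ {A,T} = {A,G,T} (union, +1)
per-site changes: [3, 3, 2, 2, 3]; total = 13

13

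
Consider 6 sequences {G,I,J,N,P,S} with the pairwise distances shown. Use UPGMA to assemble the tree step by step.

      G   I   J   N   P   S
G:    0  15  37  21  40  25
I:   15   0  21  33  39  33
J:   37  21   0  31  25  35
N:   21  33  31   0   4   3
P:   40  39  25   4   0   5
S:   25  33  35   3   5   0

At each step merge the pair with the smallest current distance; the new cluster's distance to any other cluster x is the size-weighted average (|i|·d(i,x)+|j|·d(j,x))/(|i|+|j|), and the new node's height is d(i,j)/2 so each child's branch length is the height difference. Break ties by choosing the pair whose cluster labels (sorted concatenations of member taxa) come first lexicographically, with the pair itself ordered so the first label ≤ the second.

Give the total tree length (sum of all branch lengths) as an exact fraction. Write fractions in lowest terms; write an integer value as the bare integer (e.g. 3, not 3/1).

1. join N+S (d=3) ⇒ NS; edges |N|=3/2, |S|=3/2
  updated: d(G,NS)=23, d(I,NS)=33, d(J,NS)=33, d(NS,P)=9/2
2. join NS+P (d=9/2) ⇒ NPS; edges |NS|=3/4, |P|=9/4
  updated: d(G,NPS)=86/3, d(I,NPS)=35, d(J,NPS)=91/3
3. join G+I (d=15) ⇒ GI; edges |G|=15/2, |I|=15/2
  updated: d(GI,J)=29, d(GI,NPS)=191/6
4. join GI+J (d=29) ⇒ GIJ; edges |GI|=7, |J|=29/2
  updated: d(GIJ,NPS)=94/3
5. join GIJ+NPS (d=94/3) ⇒ GIJNPS; edges |GIJ|=7/6, |NPS|=161/12
final tree: (((G:15/2,I:15/2):7,J:29/2):7/6,((N:3/2,S:3/2):3/4,P:9/4):161/12)
total length: 685/12

685/12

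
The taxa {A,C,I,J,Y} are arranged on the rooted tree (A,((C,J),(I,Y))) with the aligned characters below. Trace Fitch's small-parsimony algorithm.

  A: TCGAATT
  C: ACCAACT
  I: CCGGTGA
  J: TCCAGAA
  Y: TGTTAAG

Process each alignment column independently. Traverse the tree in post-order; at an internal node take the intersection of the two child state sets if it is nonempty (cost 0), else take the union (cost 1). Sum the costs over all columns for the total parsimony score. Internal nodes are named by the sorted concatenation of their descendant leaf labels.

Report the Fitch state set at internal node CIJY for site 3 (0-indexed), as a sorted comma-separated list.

[col 0] CJ: children C:{A}, J:{T} ∪→ {A,T}; cost 1
[col 0] IY: children I:{C}, Y:{T} ∪→ {C,T}; cost 1
[col 0] CIJY: children CJ:{A,T}, IY:{C,T} ∩→ {T}; cost 0
[col 0] ACIJY: children A:{T}, CIJY:{T} ∩→ {T}; cost 0
[col 1] CJ: children C:{C}, J:{C} ∩→ {C}; cost 0
[col 1] IY: children I:{C}, Y:{G} ∪→ {C,G}; cost 1
[col 1] CIJY: children CJ:{C}, IY:{C,G} ∩→ {C}; cost 0
[col 1] ACIJY: children A:{C}, CIJY:{C} ∩→ {C}; cost 0
[col 2] CJ: children C:{C}, J:{C} ∩→ {C}; cost 0
[col 2] IY: children I:{G}, Y:{T} ∪→ {G,T}; cost 1
[col 2] CIJY: children CJ:{C}, IY:{G,T} ∪→ {C,G,T}; cost 1
[col 2] ACIJY: children A:{G}, CIJY:{C,G,T} ∩→ {G}; cost 0
[col 3] CJ: children C:{A}, J:{A} ∩→ {A}; cost 0
[col 3] IY: children I:{G}, Y:{T} ∪→ {G,T}; cost 1
[col 3] CIJY: children CJ:{A}, IY:{G,T} ∪→ {A,G,T}; cost 1
[col 3] ACIJY: children A:{A}, CIJY:{A,G,T} ∩→ {A}; cost 0
[col 4] CJ: children C:{A}, J:{G} ∪→ {A,G}; cost 1
[col 4] IY: children I:{T}, Y:{A} ∪→ {A,T}; cost 1
[col 4] CIJY: children CJ:{A,G}, IY:{A,T} ∩→ {A}; cost 0
[col 4] ACIJY: children A:{A}, CIJY:{A} ∩→ {A}; cost 0
[col 5] CJ: children C:{C}, J:{A} ∪→ {A,C}; cost 1
[col 5] IY: children I:{G}, Y:{A} ∪→ {A,G}; cost 1
[col 5] CIJY: children CJ:{A,C}, IY:{A,G} ∩→ {A}; cost 0
[col 5] ACIJY: children A:{T}, CIJY:{A} ∪→ {A,T}; cost 1
[col 6] CJ: children C:{T}, J:{A} ∪→ {A,T}; cost 1
[col 6] IY: children I:{A}, Y:{G} ∪→ {A,G}; cost 1
[col 6] CIJY: children CJ:{A,T}, IY:{A,G} ∩→ {A}; cost 0
[col 6] ACIJY: children A:{T}, CIJY:{A} ∪→ {A,T}; cost 1
per-site changes: [2, 1, 2, 2, 2, 3, 3]; total = 15

A,G,T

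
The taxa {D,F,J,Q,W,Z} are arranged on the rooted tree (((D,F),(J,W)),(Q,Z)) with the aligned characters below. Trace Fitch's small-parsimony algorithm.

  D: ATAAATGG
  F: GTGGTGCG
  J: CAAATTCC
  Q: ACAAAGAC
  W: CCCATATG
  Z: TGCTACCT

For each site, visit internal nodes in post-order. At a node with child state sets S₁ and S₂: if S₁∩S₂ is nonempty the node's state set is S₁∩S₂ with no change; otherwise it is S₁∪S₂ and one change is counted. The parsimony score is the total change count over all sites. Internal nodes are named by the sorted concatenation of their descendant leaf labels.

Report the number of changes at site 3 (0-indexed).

DF@0: {A} ∪ {G} = {A,G} (union, +1)
JW@0: {C} ∩ {C} = {C} (intersection, +0)
DFJW@0: {A,G} ∪ {C} = {A,C,G} (union, +1)
QZ@0: {A} ∪ {T} = {A,T} (union, +1)
DFJQWZ@0: {A,C,G} ∩ {A,T} = {A} (intersection, +0)
DF@1: {T} ∩ {T} = {T} (intersection, +0)
JW@1: {A} ∪ {C} = {A,C} (union, +1)
DFJW@1: {T} ∪ {A,C} = {A,C,T} (union, +1)
QZ@1: {C} ∪ {G} = {C,G} (union, +1)
DFJQWZ@1: {A,C,T} ∩ {C,G} = {C} (intersection, +0)
DF@2: {A} ∪ {G} = {A,G} (union, +1)
JW@2: {A} ∪ {C} = {A,C} (union, +1)
DFJW@2: {A,G} ∩ {A,C} = {A} (intersection, +0)
QZ@2: {A} ∪ {C} = {A,C} (union, +1)
DFJQWZ@2: {A} ∩ {A,C} = {A} (intersection, +0)
DF@3: {A} ∪ {G} = {A,G} (union, +1)
JW@3: {A} ∩ {A} = {A} (intersection, +0)
DFJW@3: {A,G} ∩ {A} = {A} (intersection, +0)
QZ@3: {A} ∪ {T} = {A,T} (union, +1)
DFJQWZ@3: {A} ∩ {A,T} = {A} (intersection, +0)
DF@4: {A} ∪ {T} = {A,T} (union, +1)
JW@4: {T} ∩ {T} = {T} (intersection, +0)
DFJW@4: {A,T} ∩ {T} = {T} (intersection, +0)
QZ@4: {A} ∩ {A} = {A} (intersection, +0)
DFJQWZ@4: {T} ∪ {A} = {A,T} (union, +1)
DF@5: {T} ∪ {G} = {G,T} (union, +1)
JW@5: {T} ∪ {A} = {A,T} (union, +1)
DFJW@5: {G,T} ∩ {A,T} = {T} (intersection, +0)
QZ@5: {G} ∪ {C} = {C,G} (union, +1)
DFJQWZ@5: {T} ∪ {C,G} = {C,G,T} (union, +1)
DF@6: {G} ∪ {C} = {C,G} (union, +1)
JW@6: {C} ∪ {T} = {C,T} (union, +1)
DFJW@6: {C,G} ∩ {C,T} = {C} (intersection, +0)
QZ@6: {A} ∪ {C} = {A,C} (union, +1)
DFJQWZ@6: {C} ∩ {A,C} = {C} (intersection, +0)
DF@7: {G} ∩ {G} = {G} (intersection, +0)
JW@7: {C} ∪ {G} = {C,G} (union, +1)
DFJW@7: {G} ∩ {C,G} = {G} (intersection, +0)
QZ@7: {C} ∪ {T} = {C,T} (union, +1)
DFJQWZ@7: {G} ∪ {C,T} = {C,G,T} (union, +1)
per-site changes: [3, 3, 3, 2, 2, 4, 3, 3]; total = 23

2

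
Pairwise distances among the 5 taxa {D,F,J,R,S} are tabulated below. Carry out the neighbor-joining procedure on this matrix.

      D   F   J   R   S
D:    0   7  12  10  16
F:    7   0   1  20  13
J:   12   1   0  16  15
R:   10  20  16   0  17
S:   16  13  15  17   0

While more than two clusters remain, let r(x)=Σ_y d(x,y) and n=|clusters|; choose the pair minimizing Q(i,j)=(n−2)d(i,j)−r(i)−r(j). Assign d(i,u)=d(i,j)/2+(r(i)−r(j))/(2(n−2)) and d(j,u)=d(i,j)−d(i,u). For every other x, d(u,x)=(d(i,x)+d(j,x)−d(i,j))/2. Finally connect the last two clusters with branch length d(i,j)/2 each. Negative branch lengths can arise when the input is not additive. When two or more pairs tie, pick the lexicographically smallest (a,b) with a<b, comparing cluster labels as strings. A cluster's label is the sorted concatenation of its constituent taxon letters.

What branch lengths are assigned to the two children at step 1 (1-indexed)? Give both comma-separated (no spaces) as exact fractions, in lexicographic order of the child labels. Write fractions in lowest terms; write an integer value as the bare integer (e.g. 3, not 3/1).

step 1: merge (F,J) at d=1, Q=-82; branch lengths F→0, J→1; new cluster FJ
  updated: d(D,FJ)=9, d(FJ,R)=35/2, d(FJ,S)=27/2
step 2: merge (D,R) at d=10, Q=-119/2; branch lengths D→21/8, R→59/8; new cluster DR
  updated: d(DR,FJ)=33/4, d(DR,S)=23/2
step 3: merge (DR,FJ) at d=33/4, Q=-133/4; branch lengths DR→25/8, FJ→41/8; new cluster DFJR
  updated: d(DFJR,S)=67/8
step 4: merge (DFJR,S) at d=67/8; branch lengths DFJR→67/16, S→67/16; new cluster DFJRS
final tree: (((D:21/8,R:59/8):25/8,(F:0,J:1):41/8):67/16,S:67/16)
total length: 221/8

0,1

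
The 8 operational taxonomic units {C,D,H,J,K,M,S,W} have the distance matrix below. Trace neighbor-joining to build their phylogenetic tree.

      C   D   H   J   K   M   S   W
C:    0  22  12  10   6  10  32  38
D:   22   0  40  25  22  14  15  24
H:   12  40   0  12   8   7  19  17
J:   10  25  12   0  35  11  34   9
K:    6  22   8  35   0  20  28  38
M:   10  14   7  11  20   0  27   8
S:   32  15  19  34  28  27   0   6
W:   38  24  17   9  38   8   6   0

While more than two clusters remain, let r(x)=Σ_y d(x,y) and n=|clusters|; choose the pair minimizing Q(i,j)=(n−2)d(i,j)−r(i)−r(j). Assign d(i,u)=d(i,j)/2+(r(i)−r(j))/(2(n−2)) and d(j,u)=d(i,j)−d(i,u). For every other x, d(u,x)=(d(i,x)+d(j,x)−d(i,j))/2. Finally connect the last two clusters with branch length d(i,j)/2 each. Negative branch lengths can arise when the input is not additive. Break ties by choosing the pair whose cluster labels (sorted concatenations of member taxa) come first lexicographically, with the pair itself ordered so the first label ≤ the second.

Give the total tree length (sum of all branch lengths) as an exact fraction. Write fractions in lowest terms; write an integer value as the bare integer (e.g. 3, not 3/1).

891/16

step 1: merge (S,W) at d=6, Q=-265; branch lengths S→19/4, W→5/4; new cluster SW
  updated: d(C,SW)=32, d(D,SW)=33/2, d(H,SW)=15, d(J,SW)=37/2, d(K,SW)=30, d(M,SW)=29/2
step 2: merge (D,SW) at d=33/2, Q=-367/2; branch lengths D→191/20, SW→139/20; new cluster DSW
  updated: d(C,DSW)=75/4, d(DSW,H)=77/4, d(DSW,J)=27/2, d(DSW,K)=71/4, d(DSW,M)=6
step 3: merge (C,K) at d=6, Q=-239/2; branch lengths C→-3/4, K→27/4; new cluster CK
  updated: d(CK,DSW)=61/4, d(CK,H)=7, d(CK,J)=39/2, d(CK,M)=12
step 4: merge (CK,H) at d=7, Q=-78; branch lengths CK→59/12, H→25/12; new cluster CHK
  updated: d(CHK,DSW)=55/4, d(CHK,J)=49/4, d(CHK,M)=6
step 5: merge (CHK,J) at d=49/4, Q=-177/4; branch lengths CHK→79/16, J→117/16; new cluster CHJK
  updated: d(CHJK,DSW)=15/2, d(CHJK,M)=19/8
step 6: merge (CHJK,DSW) at d=15/2, Q=-127/8; branch lengths CHJK→31/16, DSW→89/16; new cluster CDHJKSW
  updated: d(CDHJKSW,M)=7/16
step 7: merge (CDHJKSW,M) at d=7/16; branch lengths CDHJKSW→7/32, M→7/32; new cluster CDHJKMSW
final tree: (((((C:-3/4,K:27/4):59/12,H:25/12):79/16,J:117/16):31/16,(D:191/20,(S:19/4,W:5/4):139/20):89/16):7/32,M:7/32)
total length: 891/16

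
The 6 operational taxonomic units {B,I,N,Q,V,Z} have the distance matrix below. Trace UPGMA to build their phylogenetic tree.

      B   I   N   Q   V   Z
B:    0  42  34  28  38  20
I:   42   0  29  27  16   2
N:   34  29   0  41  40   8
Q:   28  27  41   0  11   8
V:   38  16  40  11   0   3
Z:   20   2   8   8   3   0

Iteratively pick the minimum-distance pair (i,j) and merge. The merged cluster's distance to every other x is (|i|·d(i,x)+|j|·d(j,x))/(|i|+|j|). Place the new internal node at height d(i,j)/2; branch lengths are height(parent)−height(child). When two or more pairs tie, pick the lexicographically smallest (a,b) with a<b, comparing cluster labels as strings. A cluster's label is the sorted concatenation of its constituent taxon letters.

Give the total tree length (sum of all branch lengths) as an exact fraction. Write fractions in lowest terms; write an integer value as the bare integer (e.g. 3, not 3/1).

1817/30

iteration 1: select I,Z (d=2); attach at lengths (1, 1); label the merged cluster IZ
  updated: d(B,IZ)=31, d(IZ,N)=37/2, d(IZ,Q)=35/2, d(IZ,V)=19/2
iteration 2: select IZ,V (d=19/2); attach at lengths (15/4, 19/4); label the merged cluster IVZ
  updated: d(B,IVZ)=100/3, d(IVZ,N)=77/3, d(IVZ,Q)=46/3
iteration 3: select IVZ,Q (d=46/3); attach at lengths (35/12, 23/3); label the merged cluster IQVZ
  updated: d(B,IQVZ)=32, d(IQVZ,N)=59/2
iteration 4: select IQVZ,N (d=59/2); attach at lengths (85/12, 59/4); label the merged cluster INQVZ
  updated: d(B,INQVZ)=162/5
iteration 5: select B,INQVZ (d=162/5); attach at lengths (81/5, 29/20); label the merged cluster BINQVZ
final tree: (B:81/5,((((I:1,Z:1):15/4,V:19/4):35/12,Q:23/3):85/12,N:59/4):29/20)
total length: 1817/30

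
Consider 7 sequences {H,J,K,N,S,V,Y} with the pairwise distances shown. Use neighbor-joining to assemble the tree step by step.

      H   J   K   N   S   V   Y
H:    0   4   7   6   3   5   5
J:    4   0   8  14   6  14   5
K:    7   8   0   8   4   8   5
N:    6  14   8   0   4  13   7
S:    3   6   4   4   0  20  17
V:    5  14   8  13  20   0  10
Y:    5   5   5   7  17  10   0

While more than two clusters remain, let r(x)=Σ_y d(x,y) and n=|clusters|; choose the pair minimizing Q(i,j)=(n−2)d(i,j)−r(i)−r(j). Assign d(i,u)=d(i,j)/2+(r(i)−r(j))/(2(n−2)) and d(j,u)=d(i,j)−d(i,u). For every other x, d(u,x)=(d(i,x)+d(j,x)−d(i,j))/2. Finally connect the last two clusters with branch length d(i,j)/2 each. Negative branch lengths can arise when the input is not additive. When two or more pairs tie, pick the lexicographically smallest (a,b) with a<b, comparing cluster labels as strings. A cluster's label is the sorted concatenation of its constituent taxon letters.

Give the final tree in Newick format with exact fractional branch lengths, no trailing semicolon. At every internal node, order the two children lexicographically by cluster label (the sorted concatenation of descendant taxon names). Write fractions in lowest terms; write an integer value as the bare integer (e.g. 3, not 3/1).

step 1: merge (N,S) at d=4, Q=-86; branch lengths N→9/5, S→11/5; new cluster NS
  updated: d(H,NS)=5/2, d(J,NS)=8, d(K,NS)=4, d(NS,V)=29/2, d(NS,Y)=10
step 2: merge (H,V) at d=5, Q=-55; branch lengths H→-1, V→6; new cluster HV
  updated: d(HV,J)=13/2, d(HV,K)=5, d(HV,NS)=6, d(HV,Y)=5
step 3: merge (K,NS) at d=4, Q=-38; branch lengths K→1, NS→3; new cluster KNS
  updated: d(HV,KNS)=7/2, d(J,KNS)=6, d(KNS,Y)=11/2
step 4: merge (HV,KNS) at d=7/2, Q=-23; branch lengths HV→7/4, KNS→7/4; new cluster HKNSV
  updated: d(HKNSV,J)=9/2, d(HKNSV,Y)=7/2
step 5: merge (HKNSV,J) at d=9/2, Q=-13; branch lengths HKNSV→3/2, J→3; new cluster HJKNSV
  updated: d(HJKNSV,Y)=2
step 6: merge (HJKNSV,Y) at d=2; branch lengths HJKNSV→1, Y→1; new cluster HJKNSVY
final tree: ((((H:-1,V:6):7/4,(K:1,(N:9/5,S:11/5):3):7/4):3/2,J:3):1,Y:1)
total length: 23

((((H:-1,V:6):7/4,(K:1,(N:9/5,S:11/5):3):7/4):3/2,J:3):1,Y:1)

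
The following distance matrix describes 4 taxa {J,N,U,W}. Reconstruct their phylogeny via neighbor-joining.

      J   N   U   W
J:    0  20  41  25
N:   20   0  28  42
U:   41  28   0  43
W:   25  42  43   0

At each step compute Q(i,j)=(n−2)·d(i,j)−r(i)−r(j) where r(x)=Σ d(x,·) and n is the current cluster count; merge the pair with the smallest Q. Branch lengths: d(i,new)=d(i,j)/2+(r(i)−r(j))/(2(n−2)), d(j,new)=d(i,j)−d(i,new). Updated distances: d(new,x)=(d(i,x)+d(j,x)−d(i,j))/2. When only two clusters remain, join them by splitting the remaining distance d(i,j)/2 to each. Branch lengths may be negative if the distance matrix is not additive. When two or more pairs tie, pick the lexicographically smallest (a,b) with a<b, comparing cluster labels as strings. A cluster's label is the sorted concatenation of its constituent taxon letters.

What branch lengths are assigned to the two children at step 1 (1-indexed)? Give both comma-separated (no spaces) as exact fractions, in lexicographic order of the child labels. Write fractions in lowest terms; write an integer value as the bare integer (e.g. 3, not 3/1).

13/2,37/2

1. join J+W (d=25, Q=-146) ⇒ JW; edges |J|=13/2, |W|=37/2
  updated: d(JW,N)=37/2, d(JW,U)=59/2
2. join JW+N (d=37/2, Q=-76) ⇒ JNW; edges |JW|=10, |N|=17/2
  updated: d(JNW,U)=39/2
3. join JNW+U (d=39/2) ⇒ JNUW; edges |JNW|=39/4, |U|=39/4
final tree: (((J:13/2,W:37/2):10,N:17/2):39/4,U:39/4)
total length: 63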